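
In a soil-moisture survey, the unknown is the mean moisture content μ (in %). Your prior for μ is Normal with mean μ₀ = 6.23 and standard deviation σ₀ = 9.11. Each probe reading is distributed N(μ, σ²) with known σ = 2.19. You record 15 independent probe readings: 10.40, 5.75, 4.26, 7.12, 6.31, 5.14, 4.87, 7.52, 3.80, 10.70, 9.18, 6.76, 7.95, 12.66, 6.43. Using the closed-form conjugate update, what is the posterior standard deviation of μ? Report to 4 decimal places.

0.5644

For Normal data with known variance σ², a Normal(μ₀, σ₀²) prior on μ is conjugate. Posterior precision = 1/σ₀² + n/σ²; posterior mean is the precision-weighted average of μ₀ and x̄.
σ₀² = 9.11² = 82.9921, σ² = 2.19² = 4.7961; σ² + n·σ₀² = 4.7961 + 15·82.9921 = 1249.6776.
Posterior precision = 1/σ₀² + n/σ² = 1/82.9921 + 15/4.7961 = (σ² + n·σ₀²)/(σ₀²σ²) = 1249.6776/(82.9921·4.7961); posterior variance σₙ² = σ₀²σ²/(σ² + n·σ₀²) = 82.9921·4.7961/1249.6776 = 0.318513.
Posterior SD = √σₙ² = √(82.9921·4.7961/1249.6776) = 0.5644.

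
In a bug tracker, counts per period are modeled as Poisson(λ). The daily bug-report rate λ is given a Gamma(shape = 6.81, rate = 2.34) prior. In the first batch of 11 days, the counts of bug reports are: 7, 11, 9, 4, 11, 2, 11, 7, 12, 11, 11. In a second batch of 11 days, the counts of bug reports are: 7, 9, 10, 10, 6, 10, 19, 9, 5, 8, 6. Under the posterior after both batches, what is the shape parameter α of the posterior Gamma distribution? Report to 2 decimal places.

201.81

With a Gamma(shape α, rate β) prior, the Poisson likelihood is conjugate: the posterior is Gamma(α + ΣXᵢ, β + n).
Batch 1: sum of counts S = 96 over n = 11 days.
After batch 1: Gamma(α+S, β+n) = Gamma(6.81+96, 2.34+11) = Gamma(102.81, 13.34).
Batch 2: sum of counts S = 99 over n = 11 days.
After batch 2: Gamma(α+S, β+n) = Gamma(102.81+99, 13.34+11) = Gamma(201.81, 24.34).
Posterior α = 201.81.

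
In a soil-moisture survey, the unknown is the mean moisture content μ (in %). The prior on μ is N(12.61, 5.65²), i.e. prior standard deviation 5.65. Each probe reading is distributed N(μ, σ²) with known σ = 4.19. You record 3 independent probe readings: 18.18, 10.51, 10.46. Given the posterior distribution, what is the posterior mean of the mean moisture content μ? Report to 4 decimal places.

12.9818

For Normal data with known variance σ², a Normal(μ₀, σ₀²) prior on μ is conjugate. Posterior precision = 1/σ₀² + n/σ²; posterior mean is the precision-weighted average of μ₀ and x̄.
Σxᵢ = 18.18 + 10.51 + 10.46 = 39.15, so n·x̄ = 39.15.
σ₀² = 5.65² = 31.9225, σ² = 4.19² = 17.5561; σ² + n·σ₀² = 17.5561 + 3·31.9225 = 113.3236.
Posterior mean = (μ₀/σ₀² + n·x̄/σ²)/(1/σ₀² + n/σ²) = (σ²·μ₀ + σ₀²·n·x̄)/(σ² + n·σ₀²) = (17.5561·12.61 + 31.9225·39.15)/113.3236 = 1471.148296/113.3236 = 12.9818.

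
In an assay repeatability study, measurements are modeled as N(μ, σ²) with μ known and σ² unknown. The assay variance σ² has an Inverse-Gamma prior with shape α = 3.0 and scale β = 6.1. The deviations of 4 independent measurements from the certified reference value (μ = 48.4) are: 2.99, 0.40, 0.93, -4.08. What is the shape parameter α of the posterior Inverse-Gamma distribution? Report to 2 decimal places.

With known mean μ and an Inverse-Gamma(α, β) prior on σ², the Normal likelihood is conjugate: posterior is Inv-Gamma(α + n/2, β + Σ(xᵢ−μ)²/2).
Σ(xᵢ−μ)² = (2.99)² + (0.40)² + (0.93)² + (-4.08)² = 26.6114.
Posterior: Inv-Gamma(3.0 + 4/2, 6.1 + 26.6114/2) = Inv-Gamma(5.00, 19.40570).
Posterior α = 5.00.

5.00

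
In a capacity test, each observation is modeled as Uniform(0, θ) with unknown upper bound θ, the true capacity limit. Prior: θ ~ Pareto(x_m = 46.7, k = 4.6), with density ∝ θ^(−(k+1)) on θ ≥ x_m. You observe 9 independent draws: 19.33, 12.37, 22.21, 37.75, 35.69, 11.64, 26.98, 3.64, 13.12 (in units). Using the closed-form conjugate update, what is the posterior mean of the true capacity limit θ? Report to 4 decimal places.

A Pareto(scale x_m, shape k) prior on the upper bound θ of Uniform(0, θ) is conjugate: posterior is Pareto(max(x_m, max xᵢ), k + n).
Sample maximum = 37.75; prior scale x_m = 46.7 → posterior scale = max = 46.70.
Posterior shape = 4.6 + 9 = 13.6.
E[θ|data] = k·x_m/(k−1) = 13.6·46.70/12.6 = 50.4063.

50.4063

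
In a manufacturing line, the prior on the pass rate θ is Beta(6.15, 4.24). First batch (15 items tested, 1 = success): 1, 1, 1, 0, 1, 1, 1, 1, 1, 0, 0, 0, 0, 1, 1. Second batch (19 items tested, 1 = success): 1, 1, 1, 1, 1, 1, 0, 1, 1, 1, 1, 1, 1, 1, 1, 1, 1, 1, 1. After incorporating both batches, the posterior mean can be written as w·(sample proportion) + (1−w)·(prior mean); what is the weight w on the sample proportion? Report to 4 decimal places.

The Beta prior is conjugate to a Binomial/Bernoulli likelihood; the update adds successes to α and failures to β.
Total number of items tested: n = 15 + 19 = 34.
Posterior mean = (α₀+k)/(α₀+β₀+n) = [n/(α₀+β₀+n)]·(k/n) + [(α₀+β₀)/(α₀+β₀+n)]·α₀/(α₀+β₀), so only n and the prior enter the weight.
The weight on the data is w = n/(α₀+β₀+n) = 34/(6.15+4.24+34) = 34/44.39 = 0.7659.

0.7659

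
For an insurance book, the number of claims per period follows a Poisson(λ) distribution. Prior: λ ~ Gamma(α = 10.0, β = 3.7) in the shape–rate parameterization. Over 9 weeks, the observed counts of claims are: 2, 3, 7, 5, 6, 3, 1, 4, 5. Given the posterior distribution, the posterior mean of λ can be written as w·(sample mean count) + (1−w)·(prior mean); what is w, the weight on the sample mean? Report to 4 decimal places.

0.7087

With a Gamma(shape α, rate β) prior, the Poisson likelihood is conjugate: the posterior is Gamma(α + ΣXᵢ, β + n).
Posterior mean = (α₀+S)/(β₀+n) = [n/(β₀+n)]·(S/n) + [β₀/(β₀+n)]·(α₀/β₀), so only n and β₀ enter the weight.
Weight on data w = n/(β₀+n) = 9/(3.7+9) = 9/12.7 = 0.7087.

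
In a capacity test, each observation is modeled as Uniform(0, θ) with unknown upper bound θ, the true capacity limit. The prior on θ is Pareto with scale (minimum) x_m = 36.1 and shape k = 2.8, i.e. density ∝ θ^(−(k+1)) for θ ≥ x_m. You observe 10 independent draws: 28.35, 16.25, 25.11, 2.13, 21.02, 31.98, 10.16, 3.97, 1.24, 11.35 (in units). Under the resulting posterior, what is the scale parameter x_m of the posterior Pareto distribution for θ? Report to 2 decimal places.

36.10

A Pareto(scale x_m, shape k) prior on the upper bound θ of Uniform(0, θ) is conjugate: posterior is Pareto(max(x_m, max xᵢ), k + n).
Sample maximum = 31.98; prior scale x_m = 36.1 → posterior scale = max = 36.10.
Posterior shape = 2.8 + 10 = 12.8.
Posterior scale x_m = 36.10.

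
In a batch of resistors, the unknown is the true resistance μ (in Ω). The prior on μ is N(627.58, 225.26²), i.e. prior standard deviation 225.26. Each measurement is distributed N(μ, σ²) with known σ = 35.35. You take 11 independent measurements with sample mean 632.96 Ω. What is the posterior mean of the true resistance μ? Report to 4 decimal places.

For Normal data with known variance σ², a Normal(μ₀, σ₀²) prior on μ is conjugate. Posterior precision = 1/σ₀² + n/σ²; posterior mean is the precision-weighted average of μ₀ and x̄.
n·x̄ = 11·632.96 = 6962.56.
σ₀² = 225.26² = 50742.0676, σ² = 35.35² = 1249.6225; σ² + n·σ₀² = 1249.6225 + 11·50742.0676 = 559412.3661.
Posterior mean = (μ₀/σ₀² + n·x̄/σ²)/(1/σ₀² + n/σ²) = (σ²·μ₀ + σ₀²·n·x̄)/(σ² + n·σ₀²) = (1249.6225·627.58 + 50742.0676·6962.56)/559412.3661 = 354078928.277606/559412.3661 = 632.9480.

632.9480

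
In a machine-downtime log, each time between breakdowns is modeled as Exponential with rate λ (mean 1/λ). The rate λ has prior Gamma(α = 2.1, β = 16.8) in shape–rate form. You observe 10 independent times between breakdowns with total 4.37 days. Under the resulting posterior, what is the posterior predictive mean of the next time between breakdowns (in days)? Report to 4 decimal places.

1.9072

With a Gamma(shape α, rate β) prior on the exponential rate λ, the posterior after n observations with total T = Σxᵢ is Gamma(α+n, β+T).
Posterior: Gamma(2.1+10, 16.8+4.37) = Gamma(12.1, 21.17).
The predictive distribution for the next observation is Lomax; its mean is β/(α−1) = 21.17/11.1 = 1.9072.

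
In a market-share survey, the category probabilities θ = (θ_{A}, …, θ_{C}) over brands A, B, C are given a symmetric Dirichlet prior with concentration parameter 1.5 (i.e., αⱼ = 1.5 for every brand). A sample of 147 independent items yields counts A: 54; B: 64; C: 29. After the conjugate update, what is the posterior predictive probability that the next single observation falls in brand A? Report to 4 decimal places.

The Dirichlet prior is conjugate to the Multinomial likelihood: each posterior αⱼ = prior αⱼ + observed count nⱼ.
Posterior concentration: (55.5, 65.5, 30.5), total = 151.5.
P(next = A | data) = α_{A}/Σα = 0.3663.

0.3663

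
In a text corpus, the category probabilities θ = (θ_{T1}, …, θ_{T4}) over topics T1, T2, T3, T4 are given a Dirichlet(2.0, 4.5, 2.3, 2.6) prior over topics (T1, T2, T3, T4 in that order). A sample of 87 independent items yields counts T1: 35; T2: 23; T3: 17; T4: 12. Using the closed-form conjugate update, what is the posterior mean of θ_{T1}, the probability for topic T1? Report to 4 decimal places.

0.3760

The Dirichlet prior is conjugate to the Multinomial likelihood: each posterior αⱼ = prior αⱼ + observed count nⱼ.
Posterior concentration: (37.0, 27.5, 19.3, 14.6), total = 98.4.
E[θ_{T1}|data] = α_{T1}/Σα = 37.0/98.4 = 0.3760.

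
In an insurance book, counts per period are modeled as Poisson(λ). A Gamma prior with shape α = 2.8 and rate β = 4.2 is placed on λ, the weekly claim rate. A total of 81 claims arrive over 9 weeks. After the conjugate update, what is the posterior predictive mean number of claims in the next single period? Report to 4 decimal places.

6.3485

With a Gamma(shape α, rate β) prior, the Poisson likelihood is conjugate: the posterior is Gamma(α + ΣXᵢ, β + n).
Posterior: Gamma(α+S, β+n) = Gamma(2.8+81, 4.2+9) = Gamma(83.8, 13.2).
The predictive distribution for one future period is NegBinom with mean α/β = 6.3485.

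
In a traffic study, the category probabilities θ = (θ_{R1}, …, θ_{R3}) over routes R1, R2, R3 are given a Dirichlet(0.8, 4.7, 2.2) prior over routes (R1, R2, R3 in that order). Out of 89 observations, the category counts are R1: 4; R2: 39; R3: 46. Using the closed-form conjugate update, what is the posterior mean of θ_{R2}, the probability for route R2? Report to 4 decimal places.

The Dirichlet prior is conjugate to the Multinomial likelihood: each posterior αⱼ = prior αⱼ + observed count nⱼ.
Posterior concentration: (4.8, 43.7, 48.2), total = 96.7.
E[θ_{R2}|data] = α_{R2}/Σα = 43.7/96.7 = 0.4519.

0.4519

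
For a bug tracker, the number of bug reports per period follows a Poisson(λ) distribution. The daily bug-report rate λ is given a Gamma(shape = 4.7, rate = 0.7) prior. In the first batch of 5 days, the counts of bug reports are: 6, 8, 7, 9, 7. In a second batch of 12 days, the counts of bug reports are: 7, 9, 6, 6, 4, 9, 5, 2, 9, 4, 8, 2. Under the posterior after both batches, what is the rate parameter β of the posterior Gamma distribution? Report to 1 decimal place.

17.7

With a Gamma(shape α, rate β) prior, the Poisson likelihood is conjugate: the posterior is Gamma(α + ΣXᵢ, β + n).
Batch 1: sum of counts S = 37 over n = 5 days.
After batch 1: Gamma(α+S, β+n) = Gamma(4.7+37, 0.7+5) = Gamma(41.7, 5.7).
Batch 2: sum of counts S = 71 over n = 12 days.
After batch 2: Gamma(α+S, β+n) = Gamma(41.7+71, 5.7+12) = Gamma(112.7, 17.7).
Posterior β = 17.7.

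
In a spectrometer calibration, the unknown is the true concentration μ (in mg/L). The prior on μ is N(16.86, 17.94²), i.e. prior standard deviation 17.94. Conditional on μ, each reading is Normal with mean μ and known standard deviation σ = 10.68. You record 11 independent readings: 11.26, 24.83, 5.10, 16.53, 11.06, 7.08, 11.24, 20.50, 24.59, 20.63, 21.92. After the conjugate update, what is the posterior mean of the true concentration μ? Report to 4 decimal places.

For Normal data with known variance σ², a Normal(μ₀, σ₀²) prior on μ is conjugate. Posterior precision = 1/σ₀² + n/σ²; posterior mean is the precision-weighted average of μ₀ and x̄.
Σxᵢ = 11.26 + 24.83 + 5.10 + 16.53 + 11.06 + 7.08 + 11.24 + 20.50 + 24.59 + 20.63 + 21.92 = 174.74, so n·x̄ = 174.74.
σ₀² = 17.94² = 321.8436, σ² = 10.68² = 114.0624; σ² + n·σ₀² = 114.0624 + 11·321.8436 = 3654.342.
Posterior mean = (μ₀/σ₀² + n·x̄/σ²)/(1/σ₀² + n/σ²) = (σ²·μ₀ + σ₀²·n·x̄)/(σ² + n·σ₀²) = (114.0624·16.86 + 321.8436·174.74)/3654.342 = 58162.042728/3654.342 = 15.9159.

15.9159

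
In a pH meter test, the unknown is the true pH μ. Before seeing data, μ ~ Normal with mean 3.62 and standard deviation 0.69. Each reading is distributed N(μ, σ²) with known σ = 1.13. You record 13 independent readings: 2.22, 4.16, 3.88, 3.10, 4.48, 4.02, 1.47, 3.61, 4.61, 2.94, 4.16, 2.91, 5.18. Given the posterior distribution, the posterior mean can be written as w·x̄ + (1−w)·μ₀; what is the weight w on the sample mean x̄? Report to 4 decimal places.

For Normal data with known variance σ², a Normal(μ₀, σ₀²) prior on μ is conjugate. Posterior precision = 1/σ₀² + n/σ²; posterior mean is the precision-weighted average of μ₀ and x̄.
σ₀² = 0.69² = 0.4761, σ² = 1.13² = 1.2769. Prior precision 1/σ₀² = 1/0.4761; data precision n/σ² = 13/1.2769.
w = (n/σ²)/(1/σ₀² + n/σ²) = n·σ₀²/(σ² + n·σ₀²) = 13·0.4761/(1.2769 + 13·0.4761) = 6.1893/7.4662 = 0.8290.

0.8290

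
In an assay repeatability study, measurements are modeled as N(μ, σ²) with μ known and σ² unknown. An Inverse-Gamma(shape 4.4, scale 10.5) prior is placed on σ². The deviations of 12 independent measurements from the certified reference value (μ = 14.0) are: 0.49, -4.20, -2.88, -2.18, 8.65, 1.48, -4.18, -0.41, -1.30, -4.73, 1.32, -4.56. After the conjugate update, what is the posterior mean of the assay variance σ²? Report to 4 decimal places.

With known mean μ and an Inverse-Gamma(α, β) prior on σ², the Normal likelihood is conjugate: posterior is Inv-Gamma(α + n/2, β + Σ(xᵢ−μ)²/2).
Σ(xᵢ−μ)² = (0.49)² + (-4.20)² + (-2.88)² + (-2.18)² + (8.65)² + (1.48)² + (-4.18)² + (-0.41)² + (-1.30)² + (-4.73)² + (1.32)² + (-4.56)² = 172.1792.
Posterior: Inv-Gamma(4.4 + 12/2, 10.5 + 172.1792/2) = Inv-Gamma(10.40, 96.58960).
E[σ²|data] = β/(α−1) = 96.58960/9.40 = 10.2755.

10.2755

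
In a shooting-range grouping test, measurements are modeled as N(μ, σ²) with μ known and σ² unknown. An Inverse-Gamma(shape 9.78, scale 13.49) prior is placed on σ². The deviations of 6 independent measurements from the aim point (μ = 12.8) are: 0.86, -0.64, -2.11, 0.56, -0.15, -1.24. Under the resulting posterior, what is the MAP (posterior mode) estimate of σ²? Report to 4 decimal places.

With known mean μ and an Inverse-Gamma(α, β) prior on σ², the Normal likelihood is conjugate: posterior is Inv-Gamma(α + n/2, β + Σ(xᵢ−μ)²/2).
Σ(xᵢ−μ)² = (0.86)² + (-0.64)² + (-2.11)² + (0.56)² + (-0.15)² + (-1.24)² = 7.4750.
Posterior: Inv-Gamma(9.78 + 6/2, 13.49 + 7.4750/2) = Inv-Gamma(12.78, 17.22750).
Mode = β/(α+1) = 17.22750/13.78 = 1.2502.

1.2502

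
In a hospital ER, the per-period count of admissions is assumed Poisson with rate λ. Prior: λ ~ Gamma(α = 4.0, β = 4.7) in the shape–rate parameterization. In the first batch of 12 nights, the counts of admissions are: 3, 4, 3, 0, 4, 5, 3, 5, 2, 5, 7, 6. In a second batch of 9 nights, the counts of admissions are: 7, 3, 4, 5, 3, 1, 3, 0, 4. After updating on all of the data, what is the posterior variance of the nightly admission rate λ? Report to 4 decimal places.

0.1226

With a Gamma(shape α, rate β) prior, the Poisson likelihood is conjugate: the posterior is Gamma(α + ΣXᵢ, β + n).
Batch 1: sum of counts S = 47 over n = 12 nights.
After batch 1: Gamma(α+S, β+n) = Gamma(4.0+47, 4.7+12) = Gamma(51.0, 16.7).
Batch 2: sum of counts S = 30 over n = 9 nights.
After batch 2: Gamma(α+S, β+n) = Gamma(51.0+30, 16.7+9) = Gamma(81.0, 25.7).
Var = α/β² = 81.0/25.7² = 0.1226.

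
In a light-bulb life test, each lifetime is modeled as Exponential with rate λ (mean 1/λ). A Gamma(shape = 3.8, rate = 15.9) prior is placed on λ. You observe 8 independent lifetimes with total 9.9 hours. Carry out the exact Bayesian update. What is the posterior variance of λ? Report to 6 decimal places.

With a Gamma(shape α, rate β) prior on the exponential rate λ, the posterior after n observations with total T = Σxᵢ is Gamma(α+n, β+T).
Posterior: Gamma(3.8+8, 15.9+9.9) = Gamma(11.8, 25.8).
Var = α/β² = 0.017727.

0.017727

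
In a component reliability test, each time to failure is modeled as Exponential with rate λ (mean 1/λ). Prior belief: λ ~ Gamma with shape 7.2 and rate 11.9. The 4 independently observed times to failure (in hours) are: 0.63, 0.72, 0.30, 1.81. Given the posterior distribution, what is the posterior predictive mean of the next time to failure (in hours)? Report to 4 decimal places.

With a Gamma(shape α, rate β) prior on the exponential rate λ, the posterior after n observations with total T = Σxᵢ is Gamma(α+n, β+T).
Sum of observations T = 3.46 hours; n = 4.
Posterior: Gamma(7.2+4, 11.9+3.46) = Gamma(11.2, 15.36).
The predictive distribution for the next observation is Lomax; its mean is β/(α−1) = 15.36/10.2 = 1.5059.

1.5059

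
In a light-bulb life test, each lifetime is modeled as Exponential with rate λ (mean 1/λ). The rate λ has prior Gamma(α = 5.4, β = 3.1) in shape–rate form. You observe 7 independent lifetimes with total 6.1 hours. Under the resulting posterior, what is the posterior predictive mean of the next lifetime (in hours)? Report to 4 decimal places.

With a Gamma(shape α, rate β) prior on the exponential rate λ, the posterior after n observations with total T = Σxᵢ is Gamma(α+n, β+T).
Posterior: Gamma(5.4+7, 3.1+6.1) = Gamma(12.4, 9.2).
The predictive distribution for the next observation is Lomax; its mean is β/(α−1) = 9.2/11.4 = 0.8070.

0.8070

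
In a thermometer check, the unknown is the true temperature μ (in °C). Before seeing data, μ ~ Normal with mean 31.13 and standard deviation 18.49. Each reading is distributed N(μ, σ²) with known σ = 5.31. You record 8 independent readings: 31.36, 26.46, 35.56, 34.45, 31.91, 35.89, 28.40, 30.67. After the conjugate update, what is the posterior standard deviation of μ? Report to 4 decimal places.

1.8678

For Normal data with known variance σ², a Normal(μ₀, σ₀²) prior on μ is conjugate. Posterior precision = 1/σ₀² + n/σ²; posterior mean is the precision-weighted average of μ₀ and x̄.
σ₀² = 18.49² = 341.8801, σ² = 5.31² = 28.1961; σ² + n·σ₀² = 28.1961 + 8·341.8801 = 2763.2369.
Posterior precision = 1/σ₀² + n/σ² = 1/341.8801 + 8/28.1961 = (σ² + n·σ₀²)/(σ₀²σ²) = 2763.2369/(341.8801·28.1961); posterior variance σₙ² = σ₀²σ²/(σ² + n·σ₀²) = 341.8801·28.1961/2763.2369 = 3.488548.
Posterior SD = √σₙ² = √(341.8801·28.1961/2763.2369) = 1.8678.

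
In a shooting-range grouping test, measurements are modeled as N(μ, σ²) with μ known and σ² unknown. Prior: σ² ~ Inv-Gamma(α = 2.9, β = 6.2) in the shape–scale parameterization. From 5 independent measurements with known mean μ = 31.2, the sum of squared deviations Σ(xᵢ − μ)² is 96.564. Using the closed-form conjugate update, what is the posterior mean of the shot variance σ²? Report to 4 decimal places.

12.3823

With known mean μ and an Inverse-Gamma(α, β) prior on σ², the Normal likelihood is conjugate: posterior is Inv-Gamma(α + n/2, β + Σ(xᵢ−μ)²/2).
Posterior: Inv-Gamma(2.9 + 5/2, 6.2 + 96.564/2) = Inv-Gamma(5.40, 54.4820).
E[σ²|data] = β/(α−1) = 54.4820/4.40 = 12.3823.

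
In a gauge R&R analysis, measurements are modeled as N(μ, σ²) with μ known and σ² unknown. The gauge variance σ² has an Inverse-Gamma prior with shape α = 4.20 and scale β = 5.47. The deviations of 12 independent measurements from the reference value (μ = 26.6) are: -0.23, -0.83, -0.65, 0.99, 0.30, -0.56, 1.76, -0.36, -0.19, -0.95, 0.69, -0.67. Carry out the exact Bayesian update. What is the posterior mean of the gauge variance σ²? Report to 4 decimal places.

1.0097

With known mean μ and an Inverse-Gamma(α, β) prior on σ², the Normal likelihood is conjugate: posterior is Inv-Gamma(α + n/2, β + Σ(xᵢ−μ)²/2).
Σ(xᵢ−μ)² = (-0.23)² + (-0.83)² + (-0.65)² + (0.99)² + (0.30)² + (-0.56)² + (1.76)² + (-0.36)² + (-0.19)² + (-0.95)² + (0.69)² + (-0.67)² = 7.6388.
Posterior: Inv-Gamma(4.20 + 12/2, 5.47 + 7.6388/2) = Inv-Gamma(10.20, 9.28940).
E[σ²|data] = β/(α−1) = 9.28940/9.20 = 1.0097.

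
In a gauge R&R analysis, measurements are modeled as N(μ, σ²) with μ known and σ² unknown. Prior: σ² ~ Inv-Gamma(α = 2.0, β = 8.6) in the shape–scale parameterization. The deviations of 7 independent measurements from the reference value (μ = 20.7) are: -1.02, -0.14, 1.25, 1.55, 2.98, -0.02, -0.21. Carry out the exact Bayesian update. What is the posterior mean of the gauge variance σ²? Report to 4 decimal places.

3.4611

With known mean μ and an Inverse-Gamma(α, β) prior on σ², the Normal likelihood is conjugate: posterior is Inv-Gamma(α + n/2, β + Σ(xᵢ−μ)²/2).
Σ(xᵢ−μ)² = (-1.02)² + (-0.14)² + (1.25)² + (1.55)² + (2.98)² + (-0.02)² + (-0.21)² = 13.9499.
Posterior: Inv-Gamma(2.0 + 7/2, 8.6 + 13.9499/2) = Inv-Gamma(5.50, 15.57495).
E[σ²|data] = β/(α−1) = 15.57495/4.50 = 3.4611.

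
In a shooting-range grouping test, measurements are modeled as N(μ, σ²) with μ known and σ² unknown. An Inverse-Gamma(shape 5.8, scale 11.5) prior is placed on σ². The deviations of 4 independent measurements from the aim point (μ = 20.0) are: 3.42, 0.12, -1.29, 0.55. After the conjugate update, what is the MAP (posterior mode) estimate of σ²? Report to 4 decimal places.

With known mean μ and an Inverse-Gamma(α, β) prior on σ², the Normal likelihood is conjugate: posterior is Inv-Gamma(α + n/2, β + Σ(xᵢ−μ)²/2).
Σ(xᵢ−μ)² = (3.42)² + (0.12)² + (-1.29)² + (0.55)² = 13.6774.
Posterior: Inv-Gamma(5.8 + 4/2, 11.5 + 13.6774/2) = Inv-Gamma(7.80, 18.33870).
Mode = β/(α+1) = 18.33870/8.80 = 2.0839.

2.0839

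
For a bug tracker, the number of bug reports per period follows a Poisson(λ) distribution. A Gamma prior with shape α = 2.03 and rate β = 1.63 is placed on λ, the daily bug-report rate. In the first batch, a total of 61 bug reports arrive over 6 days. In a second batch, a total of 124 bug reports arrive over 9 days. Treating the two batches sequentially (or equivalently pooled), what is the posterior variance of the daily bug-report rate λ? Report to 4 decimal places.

0.6763

With a Gamma(shape α, rate β) prior, the Poisson likelihood is conjugate: the posterior is Gamma(α + ΣXᵢ, β + n).
After batch 1: Gamma(α+S, β+n) = Gamma(2.03+61, 1.63+6) = Gamma(63.03, 7.63).
After batch 2: Gamma(α+S, β+n) = Gamma(63.03+124, 7.63+9) = Gamma(187.03, 16.63).
Var = α/β² = 187.03/16.63² = 0.6763.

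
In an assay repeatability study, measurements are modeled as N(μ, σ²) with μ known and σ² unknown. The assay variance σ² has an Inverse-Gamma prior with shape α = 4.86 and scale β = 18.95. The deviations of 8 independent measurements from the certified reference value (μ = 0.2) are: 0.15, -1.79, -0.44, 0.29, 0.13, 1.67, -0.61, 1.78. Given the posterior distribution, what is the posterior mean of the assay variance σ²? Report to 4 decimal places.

With known mean μ and an Inverse-Gamma(α, β) prior on σ², the Normal likelihood is conjugate: posterior is Inv-Gamma(α + n/2, β + Σ(xᵢ−μ)²/2).
Σ(xᵢ−μ)² = (0.15)² + (-1.79)² + (-0.44)² + (0.29)² + (0.13)² + (1.67)² + (-0.61)² + (1.78)² = 9.8506.
Posterior: Inv-Gamma(4.86 + 8/2, 18.95 + 9.8506/2) = Inv-Gamma(8.86, 23.87530).
E[σ²|data] = β/(α−1) = 23.87530/7.86 = 3.0376.

3.0376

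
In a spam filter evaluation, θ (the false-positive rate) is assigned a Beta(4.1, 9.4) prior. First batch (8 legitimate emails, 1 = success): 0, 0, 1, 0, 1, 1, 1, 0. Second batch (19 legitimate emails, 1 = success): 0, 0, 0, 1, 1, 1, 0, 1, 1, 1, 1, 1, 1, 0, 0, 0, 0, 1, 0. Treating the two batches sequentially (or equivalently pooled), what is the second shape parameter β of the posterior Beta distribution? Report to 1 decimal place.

The Beta prior is conjugate to a Binomial/Bernoulli likelihood; the update adds successes to α and failures to β.
After batch 1: Beta(4.1+4, 9.4+4) = Beta(8.1, 13.4).
After batch 2: Beta(8.1+10, 13.4+9) = Beta(18.1, 22.4).
Posterior β = 22.4.

22.4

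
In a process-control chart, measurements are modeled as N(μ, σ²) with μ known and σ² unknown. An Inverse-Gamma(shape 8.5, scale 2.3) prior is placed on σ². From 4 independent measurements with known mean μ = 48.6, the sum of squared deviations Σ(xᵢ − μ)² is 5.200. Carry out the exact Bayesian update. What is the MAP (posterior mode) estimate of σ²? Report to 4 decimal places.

0.4261

With known mean μ and an Inverse-Gamma(α, β) prior on σ², the Normal likelihood is conjugate: posterior is Inv-Gamma(α + n/2, β + Σ(xᵢ−μ)²/2).
Posterior: Inv-Gamma(8.5 + 4/2, 2.3 + 5.200/2) = Inv-Gamma(10.50, 4.9000).
Mode = β/(α+1) = 4.9000/11.50 = 0.4261.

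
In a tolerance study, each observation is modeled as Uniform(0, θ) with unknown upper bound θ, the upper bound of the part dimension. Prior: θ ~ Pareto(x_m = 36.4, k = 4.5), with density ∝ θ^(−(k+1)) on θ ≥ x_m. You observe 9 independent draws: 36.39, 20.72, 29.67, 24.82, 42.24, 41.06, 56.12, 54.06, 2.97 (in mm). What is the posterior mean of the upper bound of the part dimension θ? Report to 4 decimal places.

A Pareto(scale x_m, shape k) prior on the upper bound θ of Uniform(0, θ) is conjugate: posterior is Pareto(max(x_m, max xᵢ), k + n).
Sample maximum = 56.12; prior scale x_m = 36.4 → posterior scale = max = 56.12.
Posterior shape = 4.5 + 9 = 13.5.
E[θ|data] = k·x_m/(k−1) = 13.5·56.12/12.5 = 60.6096.

60.6096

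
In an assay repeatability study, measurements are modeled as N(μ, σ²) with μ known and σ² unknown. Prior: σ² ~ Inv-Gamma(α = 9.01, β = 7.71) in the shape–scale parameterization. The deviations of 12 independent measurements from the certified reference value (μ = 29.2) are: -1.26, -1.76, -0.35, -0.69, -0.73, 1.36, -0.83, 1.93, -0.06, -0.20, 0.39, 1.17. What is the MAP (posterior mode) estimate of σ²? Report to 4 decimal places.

0.9077

With known mean μ and an Inverse-Gamma(α, β) prior on σ², the Normal likelihood is conjugate: posterior is Inv-Gamma(α + n/2, β + Σ(xᵢ−μ)²/2).
Σ(xᵢ−μ)² = (-1.26)² + (-1.76)² + (-0.35)² + (-0.69)² + (-0.73)² + (1.36)² + (-0.83)² + (1.93)² + (-0.06)² + (-0.20)² + (0.39)² + (1.17)² = 13.6447.
Posterior: Inv-Gamma(9.01 + 12/2, 7.71 + 13.6447/2) = Inv-Gamma(15.01, 14.53235).
Mode = β/(α+1) = 14.53235/16.01 = 0.9077.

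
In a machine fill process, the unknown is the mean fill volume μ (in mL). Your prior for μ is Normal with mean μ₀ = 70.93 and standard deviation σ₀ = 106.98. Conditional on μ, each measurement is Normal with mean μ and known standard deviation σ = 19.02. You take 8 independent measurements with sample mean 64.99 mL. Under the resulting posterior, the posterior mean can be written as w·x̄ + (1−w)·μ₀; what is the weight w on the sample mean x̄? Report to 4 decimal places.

For Normal data with known variance σ², a Normal(μ₀, σ₀²) prior on μ is conjugate. Posterior precision = 1/σ₀² + n/σ²; posterior mean is the precision-weighted average of μ₀ and x̄.
σ₀² = 106.98² = 11444.7204, σ² = 19.02² = 361.7604. Prior precision 1/σ₀² = 1/11444.7204; data precision n/σ² = 8/361.7604.
w = (n/σ²)/(1/σ₀² + n/σ²) = n·σ₀²/(σ² + n·σ₀²) = 8·11444.7204/(361.7604 + 8·11444.7204) = 91557.7632/91919.5236 = 0.9961.

0.9961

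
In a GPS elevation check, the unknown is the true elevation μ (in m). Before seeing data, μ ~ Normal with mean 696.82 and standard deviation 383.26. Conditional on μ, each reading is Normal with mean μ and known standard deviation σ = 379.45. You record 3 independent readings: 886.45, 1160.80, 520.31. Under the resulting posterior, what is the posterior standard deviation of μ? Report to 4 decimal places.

190.1959

For Normal data with known variance σ², a Normal(μ₀, σ₀²) prior on μ is conjugate. Posterior precision = 1/σ₀² + n/σ²; posterior mean is the precision-weighted average of μ₀ and x̄.
σ₀² = 383.26² = 146888.2276, σ² = 379.45² = 143982.3025; σ² + n·σ₀² = 143982.3025 + 3·146888.2276 = 584646.9853.
Posterior precision = 1/σ₀² + n/σ² = 1/146888.2276 + 3/143982.3025 = (σ² + n·σ₀²)/(σ₀²σ²) = 584646.9853/(146888.2276·143982.3025); posterior variance σₙ² = σ₀²σ²/(σ² + n·σ₀²) = 146888.2276·143982.3025/584646.9853 = 36174.487771.
Posterior SD = √σₙ² = √(146888.2276·143982.3025/584646.9853) = 190.1959.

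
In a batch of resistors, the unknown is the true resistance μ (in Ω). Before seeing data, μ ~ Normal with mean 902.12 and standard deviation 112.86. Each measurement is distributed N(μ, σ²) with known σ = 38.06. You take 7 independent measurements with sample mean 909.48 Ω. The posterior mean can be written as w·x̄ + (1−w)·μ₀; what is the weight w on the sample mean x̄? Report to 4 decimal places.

For Normal data with known variance σ², a Normal(μ₀, σ₀²) prior on μ is conjugate. Posterior precision = 1/σ₀² + n/σ²; posterior mean is the precision-weighted average of μ₀ and x̄.
σ₀² = 112.86² = 12737.3796, σ² = 38.06² = 1448.5636. Prior precision 1/σ₀² = 1/12737.3796; data precision n/σ² = 7/1448.5636.
w = (n/σ²)/(1/σ₀² + n/σ²) = n·σ₀²/(σ² + n·σ₀²) = 7·12737.3796/(1448.5636 + 7·12737.3796) = 89161.6572/90610.2208 = 0.9840.

0.9840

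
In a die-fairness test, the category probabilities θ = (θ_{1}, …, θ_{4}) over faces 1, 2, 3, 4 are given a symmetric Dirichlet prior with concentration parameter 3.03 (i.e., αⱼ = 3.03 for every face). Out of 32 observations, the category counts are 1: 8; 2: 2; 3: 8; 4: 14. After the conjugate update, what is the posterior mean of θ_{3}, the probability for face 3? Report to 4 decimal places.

The Dirichlet prior is conjugate to the Multinomial likelihood: each posterior αⱼ = prior αⱼ + observed count nⱼ.
Posterior concentration: (11.03, 5.03, 11.03, 17.03), total = 44.12.
E[θ_{3}|data] = α_{3}/Σα = 11.03/44.12 = 0.2500.

0.2500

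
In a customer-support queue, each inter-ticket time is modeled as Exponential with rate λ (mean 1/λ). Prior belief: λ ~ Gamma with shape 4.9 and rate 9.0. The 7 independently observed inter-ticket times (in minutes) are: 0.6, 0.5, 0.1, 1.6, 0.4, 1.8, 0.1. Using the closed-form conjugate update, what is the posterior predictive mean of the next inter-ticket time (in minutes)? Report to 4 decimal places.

With a Gamma(shape α, rate β) prior on the exponential rate λ, the posterior after n observations with total T = Σxᵢ is Gamma(α+n, β+T).
Sum of observations T = 5.1 minutes; n = 7.
Posterior: Gamma(4.9+7, 9.0+5.1) = Gamma(11.9, 14.1).
The predictive distribution for the next observation is Lomax; its mean is β/(α−1) = 14.1/10.9 = 1.2936.

1.2936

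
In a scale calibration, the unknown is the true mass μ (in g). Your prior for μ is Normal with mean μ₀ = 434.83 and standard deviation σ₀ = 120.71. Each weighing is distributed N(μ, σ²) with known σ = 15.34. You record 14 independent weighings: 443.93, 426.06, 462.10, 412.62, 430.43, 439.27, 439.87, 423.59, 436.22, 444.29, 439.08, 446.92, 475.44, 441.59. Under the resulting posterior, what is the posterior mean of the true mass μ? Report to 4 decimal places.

For Normal data with known variance σ², a Normal(μ₀, σ₀²) prior on μ is conjugate. Posterior precision = 1/σ₀² + n/σ²; posterior mean is the precision-weighted average of μ₀ and x̄.
Σxᵢ = 443.93 + 426.06 + 462.10 + 412.62 + 430.43 + 439.27 + 439.87 + 423.59 + 436.22 + 444.29 + 439.08 + 446.92 + 475.44 + 441.59 = 6161.41, so n·x̄ = 6161.41.
σ₀² = 120.71² = 14570.9041, σ² = 15.34² = 235.3156; σ² + n·σ₀² = 235.3156 + 14·14570.9041 = 204227.973.
Posterior mean = (μ₀/σ₀² + n·x̄/σ²)/(1/σ₀² + n/σ²) = (σ²·μ₀ + σ₀²·n·x̄)/(σ² + n·σ₀²) = (235.3156·434.83 + 14570.9041·6161.41)/204227.973 = 89879636.513129/204227.973 = 440.0946.

440.0946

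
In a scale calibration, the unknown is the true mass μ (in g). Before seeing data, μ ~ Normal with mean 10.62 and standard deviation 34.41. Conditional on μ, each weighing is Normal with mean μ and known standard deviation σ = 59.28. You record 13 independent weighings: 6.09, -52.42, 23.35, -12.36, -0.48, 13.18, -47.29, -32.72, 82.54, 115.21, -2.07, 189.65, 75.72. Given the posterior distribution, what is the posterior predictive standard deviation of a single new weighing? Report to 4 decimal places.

61.1080

For Normal data with known variance σ², a Normal(μ₀, σ₀²) prior on μ is conjugate. Posterior precision = 1/σ₀² + n/σ²; posterior mean is the precision-weighted average of μ₀ and x̄.
σ₀² = 34.41² = 1184.0481, σ² = 59.28² = 3514.1184; σ² + n·σ₀² = 3514.1184 + 13·1184.0481 = 18906.7437.
Posterior precision = 1/σ₀² + n/σ² = 1/1184.0481 + 13/3514.1184 = (σ² + n·σ₀²)/(σ₀²σ²) = 18906.7437/(1184.0481·3514.1184); posterior variance σₙ² = σ₀²σ²/(σ² + n·σ₀²) = 1184.0481·3514.1184/18906.7437 = 220.074132.
Predictive variance for one new observation = σₙ² + σ² = 1184.0481·3514.1184/18906.7437 + 3514.1184 = σ²·(σ₀² + 18906.7437)/18906.7437 = 3514.1184·20090.7918/18906.7437 = 3734.192532; SD = √(3514.1184·20090.7918/18906.7437) = 61.1080.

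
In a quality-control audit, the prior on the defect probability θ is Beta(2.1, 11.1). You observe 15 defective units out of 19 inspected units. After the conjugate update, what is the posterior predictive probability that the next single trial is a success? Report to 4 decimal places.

The Beta prior is conjugate to a Binomial/Bernoulli likelihood; the update adds successes to α and failures to β.
Posterior: Beta(α+k, β+n−k) = Beta(2.1+15, 11.1+4) = Beta(17.1, 15.1).
For a single future Bernoulli trial, P(success | data) = α/(α+β) = 0.5311.

0.5311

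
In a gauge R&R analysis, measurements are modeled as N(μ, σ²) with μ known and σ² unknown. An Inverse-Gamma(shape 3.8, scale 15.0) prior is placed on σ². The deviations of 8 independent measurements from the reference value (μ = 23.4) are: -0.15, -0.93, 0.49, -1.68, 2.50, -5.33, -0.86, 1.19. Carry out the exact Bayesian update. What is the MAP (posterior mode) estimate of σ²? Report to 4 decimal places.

With known mean μ and an Inverse-Gamma(α, β) prior on σ², the Normal likelihood is conjugate: posterior is Inv-Gamma(α + n/2, β + Σ(xᵢ−μ)²/2).
Σ(xᵢ−μ)² = (-0.15)² + (-0.93)² + (0.49)² + (-1.68)² + (2.50)² + (-5.33)² + (-0.86)² + (1.19)² = 40.7645.
Posterior: Inv-Gamma(3.8 + 8/2, 15.0 + 40.7645/2) = Inv-Gamma(7.80, 35.38225).
Mode = β/(α+1) = 35.38225/8.80 = 4.0207.

4.0207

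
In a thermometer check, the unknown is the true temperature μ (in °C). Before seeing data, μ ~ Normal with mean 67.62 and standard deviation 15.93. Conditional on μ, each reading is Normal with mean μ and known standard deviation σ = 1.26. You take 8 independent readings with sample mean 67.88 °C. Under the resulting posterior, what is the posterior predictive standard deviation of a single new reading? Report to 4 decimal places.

For Normal data with known variance σ², a Normal(μ₀, σ₀²) prior on μ is conjugate. Posterior precision = 1/σ₀² + n/σ²; posterior mean is the precision-weighted average of μ₀ and x̄.
σ₀² = 15.93² = 253.7649, σ² = 1.26² = 1.5876; σ² + n·σ₀² = 1.5876 + 8·253.7649 = 2031.7068.
Posterior precision = 1/σ₀² + n/σ² = 1/253.7649 + 8/1.5876 = (σ² + n·σ₀²)/(σ₀²σ²) = 2031.7068/(253.7649·1.5876); posterior variance σₙ² = σ₀²σ²/(σ² + n·σ₀²) = 253.7649·1.5876/2031.7068 = 0.198295.
Predictive variance for one new observation = σₙ² + σ² = 253.7649·1.5876/2031.7068 + 1.5876 = σ²·(σ₀² + 2031.7068)/2031.7068 = 1.5876·2285.4717/2031.7068 = 1.785895; SD = √(1.5876·2285.4717/2031.7068) = 1.3364.

1.3364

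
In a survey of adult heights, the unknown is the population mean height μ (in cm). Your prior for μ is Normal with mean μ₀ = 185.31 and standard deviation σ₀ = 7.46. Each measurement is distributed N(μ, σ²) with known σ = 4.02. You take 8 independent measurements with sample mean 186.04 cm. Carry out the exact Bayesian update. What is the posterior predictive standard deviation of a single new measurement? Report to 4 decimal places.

For Normal data with known variance σ², a Normal(μ₀, σ₀²) prior on μ is conjugate. Posterior precision = 1/σ₀² + n/σ²; posterior mean is the precision-weighted average of μ₀ and x̄.
σ₀² = 7.46² = 55.6516, σ² = 4.02² = 16.1604; σ² + n·σ₀² = 16.1604 + 8·55.6516 = 461.3732.
Posterior precision = 1/σ₀² + n/σ² = 1/55.6516 + 8/16.1604 = (σ² + n·σ₀²)/(σ₀²σ²) = 461.3732/(55.6516·16.1604); posterior variance σₙ² = σ₀²σ²/(σ² + n·σ₀²) = 55.6516·16.1604/461.3732 = 1.949294.
Predictive variance for one new observation = σₙ² + σ² = 55.6516·16.1604/461.3732 + 16.1604 = σ²·(σ₀² + 461.3732)/461.3732 = 16.1604·517.0248/461.3732 = 18.109694; SD = √(16.1604·517.0248/461.3732) = 4.2555.

4.2555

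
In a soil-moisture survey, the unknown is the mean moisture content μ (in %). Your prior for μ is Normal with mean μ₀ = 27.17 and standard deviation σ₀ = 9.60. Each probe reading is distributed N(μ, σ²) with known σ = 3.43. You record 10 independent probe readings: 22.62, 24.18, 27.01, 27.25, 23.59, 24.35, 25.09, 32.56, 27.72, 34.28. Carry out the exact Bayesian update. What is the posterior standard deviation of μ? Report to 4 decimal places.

1.0778

For Normal data with known variance σ², a Normal(μ₀, σ₀²) prior on μ is conjugate. Posterior precision = 1/σ₀² + n/σ²; posterior mean is the precision-weighted average of μ₀ and x̄.
σ₀² = 9.60² = 92.16, σ² = 3.43² = 11.7649; σ² + n·σ₀² = 11.7649 + 10·92.16 = 933.3649.
Posterior precision = 1/σ₀² + n/σ² = 1/92.16 + 10/11.7649 = (σ² + n·σ₀²)/(σ₀²σ²) = 933.3649/(92.16·11.7649); posterior variance σₙ² = σ₀²σ²/(σ² + n·σ₀²) = 92.16·11.7649/933.3649 = 1.161661.
Posterior SD = √σₙ² = √(92.16·11.7649/933.3649) = 1.0778.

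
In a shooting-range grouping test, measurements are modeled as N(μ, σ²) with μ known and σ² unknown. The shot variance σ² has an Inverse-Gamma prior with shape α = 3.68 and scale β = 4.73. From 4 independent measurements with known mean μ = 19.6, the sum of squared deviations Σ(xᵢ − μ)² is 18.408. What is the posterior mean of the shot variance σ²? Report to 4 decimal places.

With known mean μ and an Inverse-Gamma(α, β) prior on σ², the Normal likelihood is conjugate: posterior is Inv-Gamma(α + n/2, β + Σ(xᵢ−μ)²/2).
Posterior: Inv-Gamma(3.68 + 4/2, 4.73 + 18.408/2) = Inv-Gamma(5.68, 13.9340).
E[σ²|data] = β/(α−1) = 13.9340/4.68 = 2.9774.

2.9774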